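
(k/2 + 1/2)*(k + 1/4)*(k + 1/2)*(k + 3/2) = k^4/2 + 13*k^3/8 + 7*k^2/4 + 23*k/32 + 3/32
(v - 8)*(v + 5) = v^2 - 3*v - 40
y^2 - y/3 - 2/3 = (y - 1)*(y + 2/3)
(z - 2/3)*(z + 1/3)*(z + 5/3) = z^3 + 4*z^2/3 - 7*z/9 - 10/27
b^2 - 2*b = b*(b - 2)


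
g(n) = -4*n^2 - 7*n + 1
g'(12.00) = -103.00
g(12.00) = -659.00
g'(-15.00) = 113.00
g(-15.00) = -794.00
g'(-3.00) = 17.00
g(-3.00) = -14.00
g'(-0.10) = -6.20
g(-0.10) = 1.66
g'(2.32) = -25.56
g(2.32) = -36.77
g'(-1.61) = 5.88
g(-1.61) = 1.90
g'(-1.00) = 1.00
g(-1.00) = 4.00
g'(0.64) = -12.12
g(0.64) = -5.12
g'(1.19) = -16.52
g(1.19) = -12.99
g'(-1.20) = 2.60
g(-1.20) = 3.64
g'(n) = -8*n - 7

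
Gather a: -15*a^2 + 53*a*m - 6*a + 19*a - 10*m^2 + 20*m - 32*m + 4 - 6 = -15*a^2 + a*(53*m + 13) - 10*m^2 - 12*m - 2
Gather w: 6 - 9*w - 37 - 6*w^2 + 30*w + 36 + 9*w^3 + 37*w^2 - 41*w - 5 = 9*w^3 + 31*w^2 - 20*w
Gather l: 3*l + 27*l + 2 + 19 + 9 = 30*l + 30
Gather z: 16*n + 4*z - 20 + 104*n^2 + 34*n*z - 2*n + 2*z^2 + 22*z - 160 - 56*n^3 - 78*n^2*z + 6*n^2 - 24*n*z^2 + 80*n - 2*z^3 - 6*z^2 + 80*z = -56*n^3 + 110*n^2 + 94*n - 2*z^3 + z^2*(-24*n - 4) + z*(-78*n^2 + 34*n + 106) - 180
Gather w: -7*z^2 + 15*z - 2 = -7*z^2 + 15*z - 2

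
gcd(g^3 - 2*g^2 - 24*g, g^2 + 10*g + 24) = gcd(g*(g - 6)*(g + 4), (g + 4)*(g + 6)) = g + 4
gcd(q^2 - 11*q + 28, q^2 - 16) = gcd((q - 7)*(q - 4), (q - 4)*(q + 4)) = q - 4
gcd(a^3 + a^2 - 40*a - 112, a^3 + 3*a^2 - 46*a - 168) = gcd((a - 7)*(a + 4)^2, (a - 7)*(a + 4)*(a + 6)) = a^2 - 3*a - 28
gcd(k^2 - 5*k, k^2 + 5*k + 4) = 1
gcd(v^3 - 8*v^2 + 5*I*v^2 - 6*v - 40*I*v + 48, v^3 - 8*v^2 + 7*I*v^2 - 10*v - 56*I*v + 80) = v^2 + v*(-8 + 2*I) - 16*I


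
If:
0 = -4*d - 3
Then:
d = -3/4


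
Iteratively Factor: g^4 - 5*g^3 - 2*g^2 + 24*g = (g - 4)*(g^3 - g^2 - 6*g) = (g - 4)*(g + 2)*(g^2 - 3*g) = g*(g - 4)*(g + 2)*(g - 3)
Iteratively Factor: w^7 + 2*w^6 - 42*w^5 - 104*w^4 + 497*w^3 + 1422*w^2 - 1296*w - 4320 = (w + 3)*(w^6 - w^5 - 39*w^4 + 13*w^3 + 458*w^2 + 48*w - 1440) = (w + 3)^2*(w^5 - 4*w^4 - 27*w^3 + 94*w^2 + 176*w - 480) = (w - 4)*(w + 3)^2*(w^4 - 27*w^2 - 14*w + 120) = (w - 5)*(w - 4)*(w + 3)^2*(w^3 + 5*w^2 - 2*w - 24) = (w - 5)*(w - 4)*(w + 3)^2*(w + 4)*(w^2 + w - 6) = (w - 5)*(w - 4)*(w - 2)*(w + 3)^2*(w + 4)*(w + 3)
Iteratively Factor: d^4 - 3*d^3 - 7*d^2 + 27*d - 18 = (d - 3)*(d^3 - 7*d + 6) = (d - 3)*(d - 1)*(d^2 + d - 6) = (d - 3)*(d - 2)*(d - 1)*(d + 3)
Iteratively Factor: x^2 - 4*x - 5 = (x - 5)*(x + 1)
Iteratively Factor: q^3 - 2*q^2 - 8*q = (q - 4)*(q^2 + 2*q) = (q - 4)*(q + 2)*(q)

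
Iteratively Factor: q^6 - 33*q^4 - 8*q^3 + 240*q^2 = (q)*(q^5 - 33*q^3 - 8*q^2 + 240*q) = q*(q + 4)*(q^4 - 4*q^3 - 17*q^2 + 60*q) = q*(q + 4)^2*(q^3 - 8*q^2 + 15*q) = q^2*(q + 4)^2*(q^2 - 8*q + 15) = q^2*(q - 3)*(q + 4)^2*(q - 5)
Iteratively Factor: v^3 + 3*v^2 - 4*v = (v + 4)*(v^2 - v) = (v - 1)*(v + 4)*(v)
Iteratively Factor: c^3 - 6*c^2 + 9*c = (c)*(c^2 - 6*c + 9) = c*(c - 3)*(c - 3)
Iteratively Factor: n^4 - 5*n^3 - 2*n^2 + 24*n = (n)*(n^3 - 5*n^2 - 2*n + 24) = n*(n + 2)*(n^2 - 7*n + 12) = n*(n - 4)*(n + 2)*(n - 3)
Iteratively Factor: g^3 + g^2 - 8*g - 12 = (g - 3)*(g^2 + 4*g + 4) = (g - 3)*(g + 2)*(g + 2)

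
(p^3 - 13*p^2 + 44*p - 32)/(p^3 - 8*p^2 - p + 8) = (p - 4)/(p + 1)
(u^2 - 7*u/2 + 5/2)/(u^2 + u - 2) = (u - 5/2)/(u + 2)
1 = 1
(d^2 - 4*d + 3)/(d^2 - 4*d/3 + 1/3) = 3*(d - 3)/(3*d - 1)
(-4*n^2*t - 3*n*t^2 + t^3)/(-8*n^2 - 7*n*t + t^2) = t*(-4*n + t)/(-8*n + t)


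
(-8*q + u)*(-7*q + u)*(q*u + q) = 56*q^3*u + 56*q^3 - 15*q^2*u^2 - 15*q^2*u + q*u^3 + q*u^2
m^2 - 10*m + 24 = (m - 6)*(m - 4)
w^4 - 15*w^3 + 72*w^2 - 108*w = w*(w - 6)^2*(w - 3)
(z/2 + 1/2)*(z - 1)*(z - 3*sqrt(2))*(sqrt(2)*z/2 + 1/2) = sqrt(2)*z^4/4 - 5*z^3/4 - sqrt(2)*z^2 + 5*z/4 + 3*sqrt(2)/4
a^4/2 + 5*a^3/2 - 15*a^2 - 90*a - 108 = (a/2 + 1)*(a - 6)*(a + 3)*(a + 6)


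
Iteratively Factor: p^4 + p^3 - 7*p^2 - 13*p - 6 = (p + 2)*(p^3 - p^2 - 5*p - 3) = (p - 3)*(p + 2)*(p^2 + 2*p + 1) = (p - 3)*(p + 1)*(p + 2)*(p + 1)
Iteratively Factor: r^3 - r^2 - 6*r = (r + 2)*(r^2 - 3*r) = (r - 3)*(r + 2)*(r)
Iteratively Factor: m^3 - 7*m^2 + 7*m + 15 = (m - 5)*(m^2 - 2*m - 3) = (m - 5)*(m + 1)*(m - 3)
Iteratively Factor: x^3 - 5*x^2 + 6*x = (x - 3)*(x^2 - 2*x) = (x - 3)*(x - 2)*(x)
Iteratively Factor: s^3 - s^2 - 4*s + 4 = (s - 2)*(s^2 + s - 2) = (s - 2)*(s - 1)*(s + 2)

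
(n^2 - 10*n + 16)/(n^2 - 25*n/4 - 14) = 4*(n - 2)/(4*n + 7)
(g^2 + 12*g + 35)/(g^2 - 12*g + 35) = (g^2 + 12*g + 35)/(g^2 - 12*g + 35)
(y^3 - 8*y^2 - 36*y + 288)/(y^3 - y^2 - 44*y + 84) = (y^2 - 2*y - 48)/(y^2 + 5*y - 14)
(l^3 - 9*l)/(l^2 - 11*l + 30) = l*(l^2 - 9)/(l^2 - 11*l + 30)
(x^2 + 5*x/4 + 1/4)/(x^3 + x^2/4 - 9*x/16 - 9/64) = 16*(x + 1)/(16*x^2 - 9)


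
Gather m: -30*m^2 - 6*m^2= -36*m^2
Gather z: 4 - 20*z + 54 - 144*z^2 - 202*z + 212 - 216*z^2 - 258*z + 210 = -360*z^2 - 480*z + 480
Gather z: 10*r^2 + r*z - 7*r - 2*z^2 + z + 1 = 10*r^2 - 7*r - 2*z^2 + z*(r + 1) + 1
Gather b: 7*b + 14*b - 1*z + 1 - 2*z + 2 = 21*b - 3*z + 3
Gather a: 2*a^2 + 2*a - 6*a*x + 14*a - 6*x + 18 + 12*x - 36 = 2*a^2 + a*(16 - 6*x) + 6*x - 18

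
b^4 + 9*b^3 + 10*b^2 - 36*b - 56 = (b - 2)*(b + 2)^2*(b + 7)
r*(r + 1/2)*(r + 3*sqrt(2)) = r^3 + r^2/2 + 3*sqrt(2)*r^2 + 3*sqrt(2)*r/2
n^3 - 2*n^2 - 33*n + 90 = (n - 5)*(n - 3)*(n + 6)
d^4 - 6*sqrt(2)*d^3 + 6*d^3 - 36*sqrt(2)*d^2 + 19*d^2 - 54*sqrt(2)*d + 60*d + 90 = (d + 3)^2*(d - 5*sqrt(2))*(d - sqrt(2))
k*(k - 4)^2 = k^3 - 8*k^2 + 16*k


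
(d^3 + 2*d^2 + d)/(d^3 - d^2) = (d^2 + 2*d + 1)/(d*(d - 1))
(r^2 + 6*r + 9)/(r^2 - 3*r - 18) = (r + 3)/(r - 6)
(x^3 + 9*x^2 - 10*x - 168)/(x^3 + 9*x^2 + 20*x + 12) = (x^2 + 3*x - 28)/(x^2 + 3*x + 2)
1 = 1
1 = 1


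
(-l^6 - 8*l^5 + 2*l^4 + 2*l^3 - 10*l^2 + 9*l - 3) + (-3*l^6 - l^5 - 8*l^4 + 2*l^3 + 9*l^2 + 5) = -4*l^6 - 9*l^5 - 6*l^4 + 4*l^3 - l^2 + 9*l + 2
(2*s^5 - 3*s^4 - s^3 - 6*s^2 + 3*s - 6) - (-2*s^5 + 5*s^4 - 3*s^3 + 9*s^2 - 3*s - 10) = 4*s^5 - 8*s^4 + 2*s^3 - 15*s^2 + 6*s + 4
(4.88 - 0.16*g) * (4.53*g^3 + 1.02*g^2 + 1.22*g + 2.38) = -0.7248*g^4 + 21.9432*g^3 + 4.7824*g^2 + 5.5728*g + 11.6144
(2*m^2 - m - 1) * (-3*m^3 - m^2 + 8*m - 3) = -6*m^5 + m^4 + 20*m^3 - 13*m^2 - 5*m + 3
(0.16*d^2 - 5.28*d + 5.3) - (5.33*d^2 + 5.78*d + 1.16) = -5.17*d^2 - 11.06*d + 4.14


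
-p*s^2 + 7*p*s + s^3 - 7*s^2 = s*(-p + s)*(s - 7)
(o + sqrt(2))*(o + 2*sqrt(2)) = o^2 + 3*sqrt(2)*o + 4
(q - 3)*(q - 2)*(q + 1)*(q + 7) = q^4 + 3*q^3 - 27*q^2 + 13*q + 42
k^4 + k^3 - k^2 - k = k*(k - 1)*(k + 1)^2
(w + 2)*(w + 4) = w^2 + 6*w + 8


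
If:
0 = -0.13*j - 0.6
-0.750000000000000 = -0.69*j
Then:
No Solution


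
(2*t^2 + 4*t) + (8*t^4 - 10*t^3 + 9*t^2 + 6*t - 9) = 8*t^4 - 10*t^3 + 11*t^2 + 10*t - 9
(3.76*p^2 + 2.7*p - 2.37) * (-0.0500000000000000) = -0.188*p^2 - 0.135*p + 0.1185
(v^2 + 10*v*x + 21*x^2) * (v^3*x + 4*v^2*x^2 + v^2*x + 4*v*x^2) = v^5*x + 14*v^4*x^2 + v^4*x + 61*v^3*x^3 + 14*v^3*x^2 + 84*v^2*x^4 + 61*v^2*x^3 + 84*v*x^4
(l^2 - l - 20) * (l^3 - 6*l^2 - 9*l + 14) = l^5 - 7*l^4 - 23*l^3 + 143*l^2 + 166*l - 280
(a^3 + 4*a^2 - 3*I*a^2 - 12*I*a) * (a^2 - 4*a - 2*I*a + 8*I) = a^5 - 5*I*a^4 - 22*a^3 + 80*I*a^2 + 96*a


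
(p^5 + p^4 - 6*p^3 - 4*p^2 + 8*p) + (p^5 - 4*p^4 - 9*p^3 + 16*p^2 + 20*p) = 2*p^5 - 3*p^4 - 15*p^3 + 12*p^2 + 28*p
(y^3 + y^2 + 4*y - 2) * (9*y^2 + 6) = 9*y^5 + 9*y^4 + 42*y^3 - 12*y^2 + 24*y - 12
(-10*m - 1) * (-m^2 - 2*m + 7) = 10*m^3 + 21*m^2 - 68*m - 7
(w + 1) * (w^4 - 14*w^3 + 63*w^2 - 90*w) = w^5 - 13*w^4 + 49*w^3 - 27*w^2 - 90*w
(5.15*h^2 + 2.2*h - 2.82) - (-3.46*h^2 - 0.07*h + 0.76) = 8.61*h^2 + 2.27*h - 3.58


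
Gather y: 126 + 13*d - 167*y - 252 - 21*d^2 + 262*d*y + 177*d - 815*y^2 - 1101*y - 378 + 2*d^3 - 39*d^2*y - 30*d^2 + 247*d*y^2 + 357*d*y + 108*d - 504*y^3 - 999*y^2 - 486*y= 2*d^3 - 51*d^2 + 298*d - 504*y^3 + y^2*(247*d - 1814) + y*(-39*d^2 + 619*d - 1754) - 504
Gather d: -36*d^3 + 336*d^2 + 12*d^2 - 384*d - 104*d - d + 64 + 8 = -36*d^3 + 348*d^2 - 489*d + 72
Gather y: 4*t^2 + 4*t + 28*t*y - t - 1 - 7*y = 4*t^2 + 3*t + y*(28*t - 7) - 1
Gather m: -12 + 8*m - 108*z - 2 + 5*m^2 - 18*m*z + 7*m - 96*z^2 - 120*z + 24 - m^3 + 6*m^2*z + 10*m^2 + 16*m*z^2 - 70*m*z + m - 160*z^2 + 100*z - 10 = -m^3 + m^2*(6*z + 15) + m*(16*z^2 - 88*z + 16) - 256*z^2 - 128*z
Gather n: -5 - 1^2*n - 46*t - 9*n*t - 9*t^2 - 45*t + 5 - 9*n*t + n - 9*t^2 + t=-18*n*t - 18*t^2 - 90*t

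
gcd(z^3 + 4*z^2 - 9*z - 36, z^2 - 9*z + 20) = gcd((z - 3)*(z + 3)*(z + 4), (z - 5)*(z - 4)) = 1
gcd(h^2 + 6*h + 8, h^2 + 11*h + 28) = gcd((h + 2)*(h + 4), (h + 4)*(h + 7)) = h + 4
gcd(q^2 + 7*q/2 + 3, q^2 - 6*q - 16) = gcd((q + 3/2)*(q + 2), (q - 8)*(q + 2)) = q + 2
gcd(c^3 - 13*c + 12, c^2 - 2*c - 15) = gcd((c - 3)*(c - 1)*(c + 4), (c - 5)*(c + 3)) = 1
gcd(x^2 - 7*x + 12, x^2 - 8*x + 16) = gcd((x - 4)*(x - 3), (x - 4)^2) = x - 4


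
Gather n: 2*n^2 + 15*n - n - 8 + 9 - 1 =2*n^2 + 14*n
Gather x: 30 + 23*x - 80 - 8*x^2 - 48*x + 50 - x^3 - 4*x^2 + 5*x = -x^3 - 12*x^2 - 20*x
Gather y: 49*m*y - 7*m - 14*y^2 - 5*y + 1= -7*m - 14*y^2 + y*(49*m - 5) + 1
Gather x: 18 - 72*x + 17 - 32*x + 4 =39 - 104*x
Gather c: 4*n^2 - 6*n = 4*n^2 - 6*n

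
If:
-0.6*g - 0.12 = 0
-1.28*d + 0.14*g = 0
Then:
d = -0.02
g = -0.20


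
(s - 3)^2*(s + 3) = s^3 - 3*s^2 - 9*s + 27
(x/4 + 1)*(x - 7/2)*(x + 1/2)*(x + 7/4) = x^4/4 + 11*x^3/16 - 3*x^2 - 497*x/64 - 49/16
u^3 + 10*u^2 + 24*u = u*(u + 4)*(u + 6)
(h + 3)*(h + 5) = h^2 + 8*h + 15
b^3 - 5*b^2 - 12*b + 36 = (b - 6)*(b - 2)*(b + 3)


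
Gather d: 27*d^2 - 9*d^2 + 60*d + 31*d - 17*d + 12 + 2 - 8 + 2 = 18*d^2 + 74*d + 8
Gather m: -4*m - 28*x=-4*m - 28*x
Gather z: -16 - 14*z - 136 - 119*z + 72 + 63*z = -70*z - 80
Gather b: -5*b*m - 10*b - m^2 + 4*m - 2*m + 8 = b*(-5*m - 10) - m^2 + 2*m + 8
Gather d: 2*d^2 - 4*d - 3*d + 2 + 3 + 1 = 2*d^2 - 7*d + 6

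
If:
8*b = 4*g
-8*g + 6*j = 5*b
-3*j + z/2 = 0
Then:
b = z/21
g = 2*z/21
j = z/6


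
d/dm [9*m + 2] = 9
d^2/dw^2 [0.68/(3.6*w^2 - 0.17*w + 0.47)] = (-17.6256*w^2 + 0.83232*w + 0.68*(7.2*w - 0.17)*(14.4*w - 0.34) - 2.30112)/(3.6*w^2 - 0.17*w + 0.47)^3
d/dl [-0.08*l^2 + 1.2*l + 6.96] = 1.2 - 0.16*l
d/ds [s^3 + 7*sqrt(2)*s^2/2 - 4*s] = 3*s^2 + 7*sqrt(2)*s - 4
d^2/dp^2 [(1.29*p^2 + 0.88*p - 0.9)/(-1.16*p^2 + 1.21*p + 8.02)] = (-5.989544*p^3 - 64.740528*p^2 - 56.700336*p - 129.4861)/(1.560896*p^6 - 4.884528*p^5 - 27.280068*p^4 + 65.769671*p^3 + 188.608746*p^2 - 233.483052*p - 515.849608)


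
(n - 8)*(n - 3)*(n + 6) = n^3 - 5*n^2 - 42*n + 144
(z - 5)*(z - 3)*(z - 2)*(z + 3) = z^4 - 7*z^3 + z^2 + 63*z - 90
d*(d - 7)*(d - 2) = d^3 - 9*d^2 + 14*d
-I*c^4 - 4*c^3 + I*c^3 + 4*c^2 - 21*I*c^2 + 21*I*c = c*(c - 7*I)*(c + 3*I)*(-I*c + I)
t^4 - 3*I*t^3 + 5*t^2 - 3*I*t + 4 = (t - 4*I)*(t - I)*(t + I)^2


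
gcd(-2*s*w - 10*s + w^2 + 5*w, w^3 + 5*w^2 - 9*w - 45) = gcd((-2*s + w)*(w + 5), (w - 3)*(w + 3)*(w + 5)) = w + 5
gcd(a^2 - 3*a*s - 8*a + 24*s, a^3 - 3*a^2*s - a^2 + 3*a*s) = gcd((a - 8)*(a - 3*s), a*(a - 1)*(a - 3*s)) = -a + 3*s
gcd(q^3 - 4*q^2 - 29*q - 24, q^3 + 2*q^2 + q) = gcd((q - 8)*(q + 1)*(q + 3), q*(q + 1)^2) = q + 1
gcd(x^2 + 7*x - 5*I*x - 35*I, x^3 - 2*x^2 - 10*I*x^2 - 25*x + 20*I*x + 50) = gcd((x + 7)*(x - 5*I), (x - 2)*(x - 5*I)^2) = x - 5*I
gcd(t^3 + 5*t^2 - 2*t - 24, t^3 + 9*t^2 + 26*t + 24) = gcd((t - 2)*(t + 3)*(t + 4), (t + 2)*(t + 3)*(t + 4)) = t^2 + 7*t + 12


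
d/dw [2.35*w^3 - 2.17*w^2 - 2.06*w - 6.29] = 7.05*w^2 - 4.34*w - 2.06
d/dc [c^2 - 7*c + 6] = 2*c - 7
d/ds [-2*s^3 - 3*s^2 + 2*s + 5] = -6*s^2 - 6*s + 2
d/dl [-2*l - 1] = -2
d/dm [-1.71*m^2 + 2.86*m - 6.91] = 2.86 - 3.42*m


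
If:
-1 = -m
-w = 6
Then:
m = 1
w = -6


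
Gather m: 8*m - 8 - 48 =8*m - 56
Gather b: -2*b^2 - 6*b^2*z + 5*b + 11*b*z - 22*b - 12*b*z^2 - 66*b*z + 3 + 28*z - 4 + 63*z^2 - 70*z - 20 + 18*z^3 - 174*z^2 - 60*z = b^2*(-6*z - 2) + b*(-12*z^2 - 55*z - 17) + 18*z^3 - 111*z^2 - 102*z - 21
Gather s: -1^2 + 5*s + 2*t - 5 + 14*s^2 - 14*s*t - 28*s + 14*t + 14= 14*s^2 + s*(-14*t - 23) + 16*t + 8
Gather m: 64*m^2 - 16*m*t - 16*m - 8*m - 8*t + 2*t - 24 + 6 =64*m^2 + m*(-16*t - 24) - 6*t - 18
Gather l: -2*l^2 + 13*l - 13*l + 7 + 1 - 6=2 - 2*l^2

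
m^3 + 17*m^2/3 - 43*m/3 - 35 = (m - 3)*(m + 5/3)*(m + 7)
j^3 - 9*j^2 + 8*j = j*(j - 8)*(j - 1)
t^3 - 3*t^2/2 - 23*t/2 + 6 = (t - 4)*(t - 1/2)*(t + 3)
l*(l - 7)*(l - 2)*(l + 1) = l^4 - 8*l^3 + 5*l^2 + 14*l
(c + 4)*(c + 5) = c^2 + 9*c + 20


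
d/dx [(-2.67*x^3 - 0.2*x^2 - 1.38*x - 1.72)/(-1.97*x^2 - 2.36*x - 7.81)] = (5.2599*x^4 + 12.6024*x^3 + 60.3115*x^2 - 3.6528*x + 6.7186)/(3.8809*x^4 + 9.2984*x^3 + 36.341*x^2 + 36.8632*x + 60.9961)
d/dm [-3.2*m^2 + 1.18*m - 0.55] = 1.18 - 6.4*m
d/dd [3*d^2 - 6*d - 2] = 6*d - 6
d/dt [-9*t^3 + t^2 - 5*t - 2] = -27*t^2 + 2*t - 5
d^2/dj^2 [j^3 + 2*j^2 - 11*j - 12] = 6*j + 4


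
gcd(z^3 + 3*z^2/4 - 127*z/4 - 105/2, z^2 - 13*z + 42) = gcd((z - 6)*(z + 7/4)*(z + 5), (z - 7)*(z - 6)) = z - 6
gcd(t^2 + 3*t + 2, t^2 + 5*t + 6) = t + 2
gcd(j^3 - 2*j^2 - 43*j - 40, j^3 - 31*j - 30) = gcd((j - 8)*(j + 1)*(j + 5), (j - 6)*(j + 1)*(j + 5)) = j^2 + 6*j + 5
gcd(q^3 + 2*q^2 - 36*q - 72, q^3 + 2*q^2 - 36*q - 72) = q^3 + 2*q^2 - 36*q - 72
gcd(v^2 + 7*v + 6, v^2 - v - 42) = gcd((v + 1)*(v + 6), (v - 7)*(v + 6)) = v + 6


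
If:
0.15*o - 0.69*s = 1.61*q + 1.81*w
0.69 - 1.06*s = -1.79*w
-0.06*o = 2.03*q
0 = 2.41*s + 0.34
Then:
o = -4.79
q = 0.14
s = -0.14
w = -0.47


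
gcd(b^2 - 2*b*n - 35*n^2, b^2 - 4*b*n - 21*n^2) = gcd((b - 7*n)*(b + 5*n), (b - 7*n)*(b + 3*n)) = b - 7*n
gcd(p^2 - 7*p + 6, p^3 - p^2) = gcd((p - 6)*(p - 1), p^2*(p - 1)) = p - 1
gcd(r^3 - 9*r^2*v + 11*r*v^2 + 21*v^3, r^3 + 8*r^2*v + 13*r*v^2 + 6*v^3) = r + v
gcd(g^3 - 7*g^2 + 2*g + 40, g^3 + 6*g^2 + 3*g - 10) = g + 2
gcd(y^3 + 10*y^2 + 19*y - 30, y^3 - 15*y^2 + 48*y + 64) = 1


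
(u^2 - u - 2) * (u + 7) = u^3 + 6*u^2 - 9*u - 14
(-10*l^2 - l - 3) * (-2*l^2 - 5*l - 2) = 20*l^4 + 52*l^3 + 31*l^2 + 17*l + 6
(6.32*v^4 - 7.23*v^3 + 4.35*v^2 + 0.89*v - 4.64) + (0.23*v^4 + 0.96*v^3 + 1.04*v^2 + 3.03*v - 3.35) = 6.55*v^4 - 6.27*v^3 + 5.39*v^2 + 3.92*v - 7.99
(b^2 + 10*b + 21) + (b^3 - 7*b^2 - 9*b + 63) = b^3 - 6*b^2 + b + 84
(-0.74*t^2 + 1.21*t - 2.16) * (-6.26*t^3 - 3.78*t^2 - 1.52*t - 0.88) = 4.6324*t^5 - 4.7774*t^4 + 10.0726*t^3 + 6.9768*t^2 + 2.2184*t + 1.9008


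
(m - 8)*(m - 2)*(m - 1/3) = m^3 - 31*m^2/3 + 58*m/3 - 16/3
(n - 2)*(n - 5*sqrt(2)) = n^2 - 5*sqrt(2)*n - 2*n + 10*sqrt(2)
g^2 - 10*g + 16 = (g - 8)*(g - 2)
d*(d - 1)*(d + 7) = d^3 + 6*d^2 - 7*d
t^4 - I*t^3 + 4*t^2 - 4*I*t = t*(t - 2*I)*(t - I)*(t + 2*I)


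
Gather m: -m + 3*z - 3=-m + 3*z - 3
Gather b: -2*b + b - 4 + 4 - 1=-b - 1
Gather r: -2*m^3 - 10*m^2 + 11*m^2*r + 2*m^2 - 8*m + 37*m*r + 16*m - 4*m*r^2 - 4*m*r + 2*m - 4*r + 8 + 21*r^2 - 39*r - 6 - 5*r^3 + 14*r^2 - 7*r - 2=-2*m^3 - 8*m^2 + 10*m - 5*r^3 + r^2*(35 - 4*m) + r*(11*m^2 + 33*m - 50)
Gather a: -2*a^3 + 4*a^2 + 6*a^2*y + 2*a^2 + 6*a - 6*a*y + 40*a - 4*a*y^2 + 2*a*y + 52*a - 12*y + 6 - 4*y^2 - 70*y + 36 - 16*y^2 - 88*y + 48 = -2*a^3 + a^2*(6*y + 6) + a*(-4*y^2 - 4*y + 98) - 20*y^2 - 170*y + 90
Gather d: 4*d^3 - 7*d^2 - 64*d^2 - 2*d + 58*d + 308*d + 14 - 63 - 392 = 4*d^3 - 71*d^2 + 364*d - 441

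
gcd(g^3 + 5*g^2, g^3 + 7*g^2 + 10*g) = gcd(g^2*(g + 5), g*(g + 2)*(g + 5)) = g^2 + 5*g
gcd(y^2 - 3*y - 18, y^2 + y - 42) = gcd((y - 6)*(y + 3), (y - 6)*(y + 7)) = y - 6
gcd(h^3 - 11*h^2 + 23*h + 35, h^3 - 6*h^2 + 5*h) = h - 5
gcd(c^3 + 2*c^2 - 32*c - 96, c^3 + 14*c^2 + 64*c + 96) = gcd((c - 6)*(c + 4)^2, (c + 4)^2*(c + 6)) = c^2 + 8*c + 16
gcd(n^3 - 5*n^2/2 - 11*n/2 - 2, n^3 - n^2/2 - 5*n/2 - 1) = n^2 + 3*n/2 + 1/2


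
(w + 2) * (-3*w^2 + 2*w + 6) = -3*w^3 - 4*w^2 + 10*w + 12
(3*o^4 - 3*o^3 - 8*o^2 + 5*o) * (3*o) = 9*o^5 - 9*o^4 - 24*o^3 + 15*o^2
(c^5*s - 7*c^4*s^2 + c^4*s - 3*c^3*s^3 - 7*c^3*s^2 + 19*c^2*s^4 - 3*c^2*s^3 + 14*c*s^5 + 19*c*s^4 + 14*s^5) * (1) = c^5*s - 7*c^4*s^2 + c^4*s - 3*c^3*s^3 - 7*c^3*s^2 + 19*c^2*s^4 - 3*c^2*s^3 + 14*c*s^5 + 19*c*s^4 + 14*s^5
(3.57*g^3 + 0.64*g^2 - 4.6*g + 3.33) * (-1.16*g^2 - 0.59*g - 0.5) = -4.1412*g^5 - 2.8487*g^4 + 3.1734*g^3 - 1.4688*g^2 + 0.3353*g - 1.665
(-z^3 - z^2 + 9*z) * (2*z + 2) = -2*z^4 - 4*z^3 + 16*z^2 + 18*z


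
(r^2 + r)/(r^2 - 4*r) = (r + 1)/(r - 4)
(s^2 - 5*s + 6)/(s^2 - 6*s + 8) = (s - 3)/(s - 4)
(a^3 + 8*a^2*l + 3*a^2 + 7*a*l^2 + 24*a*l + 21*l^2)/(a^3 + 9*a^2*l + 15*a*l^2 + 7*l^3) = (a + 3)/(a + l)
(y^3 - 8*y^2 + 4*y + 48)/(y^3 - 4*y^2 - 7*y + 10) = (y^2 - 10*y + 24)/(y^2 - 6*y + 5)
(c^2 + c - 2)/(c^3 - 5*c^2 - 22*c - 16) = (c - 1)/(c^2 - 7*c - 8)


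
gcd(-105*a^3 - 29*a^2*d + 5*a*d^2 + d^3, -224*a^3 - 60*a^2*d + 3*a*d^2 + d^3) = 7*a + d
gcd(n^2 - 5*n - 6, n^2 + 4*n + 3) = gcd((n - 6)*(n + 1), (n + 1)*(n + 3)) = n + 1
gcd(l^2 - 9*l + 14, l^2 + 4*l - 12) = l - 2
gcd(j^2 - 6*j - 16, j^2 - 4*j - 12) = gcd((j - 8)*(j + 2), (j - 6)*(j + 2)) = j + 2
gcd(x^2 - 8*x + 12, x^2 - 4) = x - 2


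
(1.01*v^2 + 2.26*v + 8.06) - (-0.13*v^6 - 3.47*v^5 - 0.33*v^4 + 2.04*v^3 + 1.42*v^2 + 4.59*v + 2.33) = 0.13*v^6 + 3.47*v^5 + 0.33*v^4 - 2.04*v^3 - 0.41*v^2 - 2.33*v + 5.73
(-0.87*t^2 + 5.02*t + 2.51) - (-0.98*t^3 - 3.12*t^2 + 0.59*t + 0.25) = 0.98*t^3 + 2.25*t^2 + 4.43*t + 2.26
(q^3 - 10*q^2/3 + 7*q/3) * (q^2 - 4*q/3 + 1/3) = q^5 - 14*q^4/3 + 64*q^3/9 - 38*q^2/9 + 7*q/9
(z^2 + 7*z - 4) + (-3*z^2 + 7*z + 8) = -2*z^2 + 14*z + 4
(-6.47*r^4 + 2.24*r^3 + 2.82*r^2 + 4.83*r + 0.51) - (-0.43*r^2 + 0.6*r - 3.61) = -6.47*r^4 + 2.24*r^3 + 3.25*r^2 + 4.23*r + 4.12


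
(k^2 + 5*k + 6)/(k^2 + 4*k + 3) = (k + 2)/(k + 1)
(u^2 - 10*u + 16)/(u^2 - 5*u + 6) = (u - 8)/(u - 3)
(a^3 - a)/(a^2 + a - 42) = (a^3 - a)/(a^2 + a - 42)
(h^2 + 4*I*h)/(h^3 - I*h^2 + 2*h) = (h + 4*I)/(h^2 - I*h + 2)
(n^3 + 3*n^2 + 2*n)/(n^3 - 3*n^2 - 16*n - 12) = n/(n - 6)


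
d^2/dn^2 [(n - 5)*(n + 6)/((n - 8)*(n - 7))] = 4*(8*n^3 - 129*n^2 + 591*n - 547)/(n^6 - 45*n^5 + 843*n^4 - 8415*n^3 + 47208*n^2 - 141120*n + 175616)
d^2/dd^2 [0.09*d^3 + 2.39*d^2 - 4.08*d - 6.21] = 0.54*d + 4.78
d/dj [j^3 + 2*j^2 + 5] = j*(3*j + 4)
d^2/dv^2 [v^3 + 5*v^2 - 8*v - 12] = 6*v + 10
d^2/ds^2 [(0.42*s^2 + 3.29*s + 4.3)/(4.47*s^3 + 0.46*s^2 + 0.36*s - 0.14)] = (16.783956*s^6 + 394.422966*s^5 + 1067.548644*s^4 + 135.810952*s^3 + 71.845512*s^2 + 21.689376*s + 2.016496)/(89.314623*s^9 + 27.573642*s^8 + 24.416928*s^7 - 3.85325*s^6 + 0.239255999999999*s^5 - 1.261752*s^4 + 0.170388*s^3 - 0.027384*s^2 + 0.021168*s - 0.002744)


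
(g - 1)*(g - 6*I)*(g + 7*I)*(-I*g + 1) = -I*g^4 + 2*g^3 + I*g^3 - 2*g^2 - 41*I*g^2 + 42*g + 41*I*g - 42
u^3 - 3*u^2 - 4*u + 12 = (u - 3)*(u - 2)*(u + 2)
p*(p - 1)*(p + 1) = p^3 - p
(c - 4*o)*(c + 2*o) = c^2 - 2*c*o - 8*o^2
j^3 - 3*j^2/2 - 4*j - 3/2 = (j - 3)*(j + 1/2)*(j + 1)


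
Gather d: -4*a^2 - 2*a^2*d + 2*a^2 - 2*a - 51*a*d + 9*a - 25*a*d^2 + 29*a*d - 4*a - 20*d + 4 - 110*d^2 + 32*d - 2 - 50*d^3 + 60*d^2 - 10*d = -2*a^2 + 3*a - 50*d^3 + d^2*(-25*a - 50) + d*(-2*a^2 - 22*a + 2) + 2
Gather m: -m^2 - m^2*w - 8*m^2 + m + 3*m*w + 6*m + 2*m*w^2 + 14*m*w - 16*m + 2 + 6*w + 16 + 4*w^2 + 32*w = m^2*(-w - 9) + m*(2*w^2 + 17*w - 9) + 4*w^2 + 38*w + 18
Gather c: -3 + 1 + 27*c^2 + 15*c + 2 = 27*c^2 + 15*c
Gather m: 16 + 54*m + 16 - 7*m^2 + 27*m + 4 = -7*m^2 + 81*m + 36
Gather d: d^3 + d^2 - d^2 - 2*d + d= d^3 - d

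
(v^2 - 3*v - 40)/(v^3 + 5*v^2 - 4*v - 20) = (v - 8)/(v^2 - 4)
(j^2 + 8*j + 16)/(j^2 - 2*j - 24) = (j + 4)/(j - 6)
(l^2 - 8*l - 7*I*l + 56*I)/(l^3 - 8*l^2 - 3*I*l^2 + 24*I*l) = (l - 7*I)/(l*(l - 3*I))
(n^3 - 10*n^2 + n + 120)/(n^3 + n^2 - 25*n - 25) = (n^2 - 5*n - 24)/(n^2 + 6*n + 5)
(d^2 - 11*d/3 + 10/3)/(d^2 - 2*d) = (d - 5/3)/d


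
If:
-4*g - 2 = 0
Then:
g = -1/2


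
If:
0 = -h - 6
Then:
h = -6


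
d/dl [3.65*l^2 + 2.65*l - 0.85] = 7.3*l + 2.65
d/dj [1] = 0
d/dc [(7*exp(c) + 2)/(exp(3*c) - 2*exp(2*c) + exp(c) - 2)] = (-(7*exp(c) + 2)*(3*exp(2*c) - 4*exp(c) + 1) + 7*exp(3*c) - 14*exp(2*c) + 7*exp(c) - 14)*exp(c)/(exp(3*c) - 2*exp(2*c) + exp(c) - 2)^2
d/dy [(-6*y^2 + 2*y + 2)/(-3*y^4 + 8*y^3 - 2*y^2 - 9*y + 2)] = 2*(-18*y^5 + 33*y^4 - 4*y^3 + 5*y^2 - 8*y + 11)/(9*y^8 - 48*y^7 + 76*y^6 + 22*y^5 - 152*y^4 + 68*y^3 + 73*y^2 - 36*y + 4)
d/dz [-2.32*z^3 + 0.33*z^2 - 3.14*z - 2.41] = -6.96*z^2 + 0.66*z - 3.14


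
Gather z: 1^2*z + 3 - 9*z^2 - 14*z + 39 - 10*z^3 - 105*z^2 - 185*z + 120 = -10*z^3 - 114*z^2 - 198*z + 162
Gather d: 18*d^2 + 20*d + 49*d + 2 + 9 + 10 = 18*d^2 + 69*d + 21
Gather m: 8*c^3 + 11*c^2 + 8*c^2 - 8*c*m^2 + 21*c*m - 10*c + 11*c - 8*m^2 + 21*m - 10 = 8*c^3 + 19*c^2 + c + m^2*(-8*c - 8) + m*(21*c + 21) - 10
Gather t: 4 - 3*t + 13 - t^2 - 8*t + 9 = -t^2 - 11*t + 26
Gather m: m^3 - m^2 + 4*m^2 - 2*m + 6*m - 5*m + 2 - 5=m^3 + 3*m^2 - m - 3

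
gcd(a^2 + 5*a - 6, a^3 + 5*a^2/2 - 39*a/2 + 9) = a + 6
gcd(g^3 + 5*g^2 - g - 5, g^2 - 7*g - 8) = g + 1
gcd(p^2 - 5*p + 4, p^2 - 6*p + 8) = p - 4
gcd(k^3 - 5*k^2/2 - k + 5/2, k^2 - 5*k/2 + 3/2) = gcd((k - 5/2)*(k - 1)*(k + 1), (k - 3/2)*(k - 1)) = k - 1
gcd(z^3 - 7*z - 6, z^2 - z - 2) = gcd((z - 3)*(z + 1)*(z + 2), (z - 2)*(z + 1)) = z + 1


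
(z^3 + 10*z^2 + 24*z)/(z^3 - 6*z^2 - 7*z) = (z^2 + 10*z + 24)/(z^2 - 6*z - 7)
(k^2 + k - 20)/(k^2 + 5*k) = (k - 4)/k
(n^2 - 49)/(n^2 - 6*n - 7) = (n + 7)/(n + 1)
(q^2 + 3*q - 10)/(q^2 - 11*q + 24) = (q^2 + 3*q - 10)/(q^2 - 11*q + 24)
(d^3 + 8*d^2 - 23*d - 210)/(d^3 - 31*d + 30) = (d + 7)/(d - 1)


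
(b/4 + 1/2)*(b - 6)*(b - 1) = b^3/4 - 5*b^2/4 - 2*b + 3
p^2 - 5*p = p*(p - 5)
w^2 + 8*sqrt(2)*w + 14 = (w + sqrt(2))*(w + 7*sqrt(2))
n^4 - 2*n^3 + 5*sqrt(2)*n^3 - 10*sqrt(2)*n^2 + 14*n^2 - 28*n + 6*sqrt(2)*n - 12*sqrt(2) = (n - 2)*(n + sqrt(2))^2*(n + 3*sqrt(2))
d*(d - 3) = d^2 - 3*d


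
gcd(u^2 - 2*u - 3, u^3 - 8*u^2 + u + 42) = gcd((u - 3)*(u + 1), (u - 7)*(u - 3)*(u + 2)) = u - 3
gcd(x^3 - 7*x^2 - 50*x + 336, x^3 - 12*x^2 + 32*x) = x - 8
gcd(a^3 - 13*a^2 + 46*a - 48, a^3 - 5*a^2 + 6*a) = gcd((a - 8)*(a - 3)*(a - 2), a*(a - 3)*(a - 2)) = a^2 - 5*a + 6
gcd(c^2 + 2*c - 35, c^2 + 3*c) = 1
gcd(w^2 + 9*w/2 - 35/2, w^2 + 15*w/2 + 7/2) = w + 7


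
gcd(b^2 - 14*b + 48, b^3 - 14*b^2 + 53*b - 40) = b - 8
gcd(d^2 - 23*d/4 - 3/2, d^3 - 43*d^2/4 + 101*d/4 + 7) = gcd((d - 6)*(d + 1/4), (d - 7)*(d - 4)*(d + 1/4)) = d + 1/4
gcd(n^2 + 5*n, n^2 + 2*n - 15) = n + 5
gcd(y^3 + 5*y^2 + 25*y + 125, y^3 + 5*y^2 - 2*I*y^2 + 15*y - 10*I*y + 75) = y^2 + y*(5 - 5*I) - 25*I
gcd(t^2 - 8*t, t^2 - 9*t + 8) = t - 8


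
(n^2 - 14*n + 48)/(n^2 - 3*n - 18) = (n - 8)/(n + 3)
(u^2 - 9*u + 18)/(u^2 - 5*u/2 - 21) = 2*(u - 3)/(2*u + 7)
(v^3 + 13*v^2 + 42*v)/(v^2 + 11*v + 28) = v*(v + 6)/(v + 4)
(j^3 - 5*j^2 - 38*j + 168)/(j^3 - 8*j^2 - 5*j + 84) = (j + 6)/(j + 3)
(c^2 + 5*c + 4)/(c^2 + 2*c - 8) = (c + 1)/(c - 2)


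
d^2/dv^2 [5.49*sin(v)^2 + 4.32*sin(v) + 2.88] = -4.32*sin(v) + 10.98*cos(2*v)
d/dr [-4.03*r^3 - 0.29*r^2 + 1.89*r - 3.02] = -12.09*r^2 - 0.58*r + 1.89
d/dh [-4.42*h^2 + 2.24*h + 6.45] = 2.24 - 8.84*h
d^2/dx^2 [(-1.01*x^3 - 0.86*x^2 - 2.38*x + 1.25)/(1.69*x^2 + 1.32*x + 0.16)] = (-7.105427357601e-15*x^4 - 12.7315*x^3 + 21.536142*x^2 + 20.437176*x + 4.64128)/(4.826809*x^6 + 11.310156*x^5 + 10.204896*x^4 + 4.441536*x^3 + 0.966144*x^2 + 0.101376*x + 0.004096)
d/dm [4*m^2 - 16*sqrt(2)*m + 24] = 8*m - 16*sqrt(2)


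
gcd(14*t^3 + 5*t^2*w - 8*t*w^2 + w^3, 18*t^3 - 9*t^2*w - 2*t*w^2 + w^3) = 2*t - w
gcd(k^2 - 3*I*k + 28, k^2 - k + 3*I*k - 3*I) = 1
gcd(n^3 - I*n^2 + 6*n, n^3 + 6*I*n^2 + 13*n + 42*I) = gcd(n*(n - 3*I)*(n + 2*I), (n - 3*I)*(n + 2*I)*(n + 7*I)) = n^2 - I*n + 6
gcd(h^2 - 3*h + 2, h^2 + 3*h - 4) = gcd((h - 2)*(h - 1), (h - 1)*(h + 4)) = h - 1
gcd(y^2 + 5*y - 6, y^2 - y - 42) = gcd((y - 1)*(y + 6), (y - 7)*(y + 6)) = y + 6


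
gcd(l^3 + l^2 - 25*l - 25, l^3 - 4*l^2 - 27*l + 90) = l + 5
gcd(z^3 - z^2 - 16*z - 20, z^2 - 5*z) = z - 5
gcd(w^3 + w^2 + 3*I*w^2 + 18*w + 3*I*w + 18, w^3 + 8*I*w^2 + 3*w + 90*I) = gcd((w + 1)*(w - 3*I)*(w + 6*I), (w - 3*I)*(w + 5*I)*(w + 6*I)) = w^2 + 3*I*w + 18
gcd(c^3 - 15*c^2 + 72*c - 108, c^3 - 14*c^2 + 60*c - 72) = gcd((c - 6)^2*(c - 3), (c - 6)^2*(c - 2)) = c^2 - 12*c + 36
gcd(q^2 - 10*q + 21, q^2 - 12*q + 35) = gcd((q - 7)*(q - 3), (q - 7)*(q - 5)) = q - 7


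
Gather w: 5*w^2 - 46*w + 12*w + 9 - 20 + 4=5*w^2 - 34*w - 7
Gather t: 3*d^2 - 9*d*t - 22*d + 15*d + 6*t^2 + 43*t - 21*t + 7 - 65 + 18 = 3*d^2 - 7*d + 6*t^2 + t*(22 - 9*d) - 40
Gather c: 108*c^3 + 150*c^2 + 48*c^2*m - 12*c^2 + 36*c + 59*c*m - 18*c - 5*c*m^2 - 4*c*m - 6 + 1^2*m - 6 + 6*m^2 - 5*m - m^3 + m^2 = 108*c^3 + c^2*(48*m + 138) + c*(-5*m^2 + 55*m + 18) - m^3 + 7*m^2 - 4*m - 12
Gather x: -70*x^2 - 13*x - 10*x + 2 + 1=-70*x^2 - 23*x + 3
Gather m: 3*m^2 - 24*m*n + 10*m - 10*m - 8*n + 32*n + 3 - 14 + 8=3*m^2 - 24*m*n + 24*n - 3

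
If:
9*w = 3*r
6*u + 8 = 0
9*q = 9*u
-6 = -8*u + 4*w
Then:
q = -4/3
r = -25/2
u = -4/3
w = -25/6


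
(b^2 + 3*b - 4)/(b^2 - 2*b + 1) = (b + 4)/(b - 1)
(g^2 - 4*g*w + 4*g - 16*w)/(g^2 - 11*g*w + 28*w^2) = (-g - 4)/(-g + 7*w)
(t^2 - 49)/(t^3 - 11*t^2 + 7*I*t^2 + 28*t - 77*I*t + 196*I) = (t + 7)/(t^2 + t*(-4 + 7*I) - 28*I)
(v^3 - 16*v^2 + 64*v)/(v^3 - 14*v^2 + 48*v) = (v - 8)/(v - 6)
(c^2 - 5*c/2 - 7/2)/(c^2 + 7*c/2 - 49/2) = (c + 1)/(c + 7)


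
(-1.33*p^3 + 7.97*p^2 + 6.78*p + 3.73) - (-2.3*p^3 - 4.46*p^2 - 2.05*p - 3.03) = 0.97*p^3 + 12.43*p^2 + 8.83*p + 6.76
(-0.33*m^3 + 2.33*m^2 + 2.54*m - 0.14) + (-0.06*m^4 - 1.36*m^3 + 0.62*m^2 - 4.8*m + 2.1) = -0.06*m^4 - 1.69*m^3 + 2.95*m^2 - 2.26*m + 1.96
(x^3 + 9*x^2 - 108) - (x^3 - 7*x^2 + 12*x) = 16*x^2 - 12*x - 108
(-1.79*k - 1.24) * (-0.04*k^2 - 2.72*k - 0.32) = 0.0716*k^3 + 4.9184*k^2 + 3.9456*k + 0.3968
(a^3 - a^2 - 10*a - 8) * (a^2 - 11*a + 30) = a^5 - 12*a^4 + 31*a^3 + 72*a^2 - 212*a - 240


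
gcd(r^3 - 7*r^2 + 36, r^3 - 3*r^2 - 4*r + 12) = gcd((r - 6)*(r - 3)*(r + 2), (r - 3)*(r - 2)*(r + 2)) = r^2 - r - 6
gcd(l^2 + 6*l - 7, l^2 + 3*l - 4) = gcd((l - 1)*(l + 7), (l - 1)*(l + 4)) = l - 1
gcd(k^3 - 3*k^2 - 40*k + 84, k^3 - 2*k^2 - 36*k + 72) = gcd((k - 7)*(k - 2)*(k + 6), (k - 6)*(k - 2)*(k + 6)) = k^2 + 4*k - 12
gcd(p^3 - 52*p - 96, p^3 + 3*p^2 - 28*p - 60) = p^2 + 8*p + 12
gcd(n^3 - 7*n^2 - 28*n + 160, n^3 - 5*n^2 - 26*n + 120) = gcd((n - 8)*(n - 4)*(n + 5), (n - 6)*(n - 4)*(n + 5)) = n^2 + n - 20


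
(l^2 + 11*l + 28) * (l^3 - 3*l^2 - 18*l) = l^5 + 8*l^4 - 23*l^3 - 282*l^2 - 504*l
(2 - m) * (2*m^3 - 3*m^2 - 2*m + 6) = -2*m^4 + 7*m^3 - 4*m^2 - 10*m + 12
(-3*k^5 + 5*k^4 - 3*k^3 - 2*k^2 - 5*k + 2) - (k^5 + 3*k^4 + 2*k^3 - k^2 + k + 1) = -4*k^5 + 2*k^4 - 5*k^3 - k^2 - 6*k + 1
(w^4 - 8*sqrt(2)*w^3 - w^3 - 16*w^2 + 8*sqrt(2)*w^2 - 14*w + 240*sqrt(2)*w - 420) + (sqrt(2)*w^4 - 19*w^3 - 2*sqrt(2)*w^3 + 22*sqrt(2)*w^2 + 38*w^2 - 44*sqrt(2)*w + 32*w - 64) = w^4 + sqrt(2)*w^4 - 20*w^3 - 10*sqrt(2)*w^3 + 22*w^2 + 30*sqrt(2)*w^2 + 18*w + 196*sqrt(2)*w - 484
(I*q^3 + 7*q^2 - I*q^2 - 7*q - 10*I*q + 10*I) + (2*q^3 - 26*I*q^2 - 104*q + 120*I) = 2*q^3 + I*q^3 + 7*q^2 - 27*I*q^2 - 111*q - 10*I*q + 130*I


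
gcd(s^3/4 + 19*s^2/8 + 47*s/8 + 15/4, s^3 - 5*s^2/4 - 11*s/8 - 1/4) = 1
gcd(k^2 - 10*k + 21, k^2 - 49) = k - 7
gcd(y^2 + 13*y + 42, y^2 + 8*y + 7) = y + 7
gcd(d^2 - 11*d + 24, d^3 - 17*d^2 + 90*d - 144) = d^2 - 11*d + 24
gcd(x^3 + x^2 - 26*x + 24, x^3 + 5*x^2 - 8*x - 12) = x + 6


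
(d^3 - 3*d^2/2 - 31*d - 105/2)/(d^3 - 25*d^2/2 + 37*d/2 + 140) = (d + 3)/(d - 8)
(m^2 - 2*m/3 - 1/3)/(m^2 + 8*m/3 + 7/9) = 3*(m - 1)/(3*m + 7)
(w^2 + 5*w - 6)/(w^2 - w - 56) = (-w^2 - 5*w + 6)/(-w^2 + w + 56)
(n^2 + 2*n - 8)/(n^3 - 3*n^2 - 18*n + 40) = 1/(n - 5)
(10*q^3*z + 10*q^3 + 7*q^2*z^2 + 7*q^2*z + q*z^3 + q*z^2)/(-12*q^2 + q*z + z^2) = q*(10*q^2*z + 10*q^2 + 7*q*z^2 + 7*q*z + z^3 + z^2)/(-12*q^2 + q*z + z^2)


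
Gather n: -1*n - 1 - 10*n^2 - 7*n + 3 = -10*n^2 - 8*n + 2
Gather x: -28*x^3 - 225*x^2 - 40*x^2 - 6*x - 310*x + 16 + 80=-28*x^3 - 265*x^2 - 316*x + 96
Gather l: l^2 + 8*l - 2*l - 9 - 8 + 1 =l^2 + 6*l - 16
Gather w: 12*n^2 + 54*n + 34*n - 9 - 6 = 12*n^2 + 88*n - 15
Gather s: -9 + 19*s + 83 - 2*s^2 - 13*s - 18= -2*s^2 + 6*s + 56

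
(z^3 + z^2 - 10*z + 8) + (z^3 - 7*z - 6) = 2*z^3 + z^2 - 17*z + 2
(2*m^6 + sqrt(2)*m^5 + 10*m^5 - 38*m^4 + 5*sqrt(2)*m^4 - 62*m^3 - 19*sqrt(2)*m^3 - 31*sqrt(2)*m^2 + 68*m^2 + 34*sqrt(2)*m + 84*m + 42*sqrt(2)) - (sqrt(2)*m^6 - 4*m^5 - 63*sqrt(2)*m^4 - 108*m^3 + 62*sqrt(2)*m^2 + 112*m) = -sqrt(2)*m^6 + 2*m^6 + sqrt(2)*m^5 + 14*m^5 - 38*m^4 + 68*sqrt(2)*m^4 - 19*sqrt(2)*m^3 + 46*m^3 - 93*sqrt(2)*m^2 + 68*m^2 - 28*m + 34*sqrt(2)*m + 42*sqrt(2)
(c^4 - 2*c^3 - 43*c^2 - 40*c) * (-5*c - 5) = -5*c^5 + 5*c^4 + 225*c^3 + 415*c^2 + 200*c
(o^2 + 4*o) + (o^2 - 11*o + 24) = 2*o^2 - 7*o + 24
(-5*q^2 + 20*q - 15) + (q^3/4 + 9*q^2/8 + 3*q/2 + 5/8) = q^3/4 - 31*q^2/8 + 43*q/2 - 115/8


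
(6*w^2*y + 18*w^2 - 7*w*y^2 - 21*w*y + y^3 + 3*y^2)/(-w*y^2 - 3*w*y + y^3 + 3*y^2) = (-6*w + y)/y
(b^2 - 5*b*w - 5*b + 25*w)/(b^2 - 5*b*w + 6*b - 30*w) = (b - 5)/(b + 6)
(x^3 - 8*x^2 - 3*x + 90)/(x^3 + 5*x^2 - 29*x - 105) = (x - 6)/(x + 7)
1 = 1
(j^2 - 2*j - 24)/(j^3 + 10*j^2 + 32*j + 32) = (j - 6)/(j^2 + 6*j + 8)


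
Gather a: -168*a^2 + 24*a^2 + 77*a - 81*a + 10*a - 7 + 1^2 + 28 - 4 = -144*a^2 + 6*a + 18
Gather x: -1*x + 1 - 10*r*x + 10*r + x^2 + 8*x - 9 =10*r + x^2 + x*(7 - 10*r) - 8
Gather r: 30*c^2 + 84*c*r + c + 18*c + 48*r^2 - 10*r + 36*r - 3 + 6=30*c^2 + 19*c + 48*r^2 + r*(84*c + 26) + 3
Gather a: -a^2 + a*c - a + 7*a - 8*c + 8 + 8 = -a^2 + a*(c + 6) - 8*c + 16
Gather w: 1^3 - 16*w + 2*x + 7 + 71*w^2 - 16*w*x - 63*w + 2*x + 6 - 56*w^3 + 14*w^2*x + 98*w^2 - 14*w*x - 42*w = -56*w^3 + w^2*(14*x + 169) + w*(-30*x - 121) + 4*x + 14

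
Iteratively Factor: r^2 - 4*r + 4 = (r - 2)*(r - 2)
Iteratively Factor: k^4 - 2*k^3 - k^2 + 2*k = (k - 2)*(k^3 - k) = k*(k - 2)*(k^2 - 1) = k*(k - 2)*(k + 1)*(k - 1)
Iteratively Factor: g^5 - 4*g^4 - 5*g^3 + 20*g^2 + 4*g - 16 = (g - 4)*(g^4 - 5*g^2 + 4) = (g - 4)*(g - 1)*(g^3 + g^2 - 4*g - 4) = (g - 4)*(g - 1)*(g + 1)*(g^2 - 4) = (g - 4)*(g - 2)*(g - 1)*(g + 1)*(g + 2)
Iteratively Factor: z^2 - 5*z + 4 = (z - 4)*(z - 1)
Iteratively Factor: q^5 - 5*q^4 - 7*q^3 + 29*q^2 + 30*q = (q)*(q^4 - 5*q^3 - 7*q^2 + 29*q + 30) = q*(q - 3)*(q^3 - 2*q^2 - 13*q - 10) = q*(q - 5)*(q - 3)*(q^2 + 3*q + 2) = q*(q - 5)*(q - 3)*(q + 2)*(q + 1)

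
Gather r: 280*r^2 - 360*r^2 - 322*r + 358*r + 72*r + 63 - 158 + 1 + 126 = -80*r^2 + 108*r + 32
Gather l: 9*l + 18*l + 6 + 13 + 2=27*l + 21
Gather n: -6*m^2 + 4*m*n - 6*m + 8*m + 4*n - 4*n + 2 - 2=-6*m^2 + 4*m*n + 2*m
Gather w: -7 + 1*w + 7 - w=0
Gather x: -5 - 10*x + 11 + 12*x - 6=2*x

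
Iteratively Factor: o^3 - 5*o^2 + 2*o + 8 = (o - 4)*(o^2 - o - 2) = (o - 4)*(o + 1)*(o - 2)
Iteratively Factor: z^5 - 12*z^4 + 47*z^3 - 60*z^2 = (z)*(z^4 - 12*z^3 + 47*z^2 - 60*z) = z^2*(z^3 - 12*z^2 + 47*z - 60) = z^2*(z - 3)*(z^2 - 9*z + 20) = z^2*(z - 5)*(z - 3)*(z - 4)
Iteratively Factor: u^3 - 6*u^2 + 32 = (u + 2)*(u^2 - 8*u + 16) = (u - 4)*(u + 2)*(u - 4)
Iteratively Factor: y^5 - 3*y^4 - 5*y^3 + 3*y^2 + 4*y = (y)*(y^4 - 3*y^3 - 5*y^2 + 3*y + 4) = y*(y + 1)*(y^3 - 4*y^2 - y + 4) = y*(y + 1)^2*(y^2 - 5*y + 4) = y*(y - 1)*(y + 1)^2*(y - 4)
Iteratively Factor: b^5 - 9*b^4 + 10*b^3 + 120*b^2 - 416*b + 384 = (b - 2)*(b^4 - 7*b^3 - 4*b^2 + 112*b - 192) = (b - 4)*(b - 2)*(b^3 - 3*b^2 - 16*b + 48) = (b - 4)*(b - 2)*(b + 4)*(b^2 - 7*b + 12) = (b - 4)^2*(b - 2)*(b + 4)*(b - 3)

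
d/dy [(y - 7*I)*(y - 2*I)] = 2*y - 9*I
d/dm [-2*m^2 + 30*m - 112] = 30 - 4*m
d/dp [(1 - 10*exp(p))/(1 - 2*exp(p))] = -8*exp(p)/(2*exp(p) - 1)^2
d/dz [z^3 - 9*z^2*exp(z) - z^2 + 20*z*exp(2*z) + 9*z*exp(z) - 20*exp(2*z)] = -9*z^2*exp(z) + 3*z^2 + 40*z*exp(2*z) - 9*z*exp(z) - 2*z - 20*exp(2*z) + 9*exp(z)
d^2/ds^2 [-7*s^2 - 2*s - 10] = -14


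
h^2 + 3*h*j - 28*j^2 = (h - 4*j)*(h + 7*j)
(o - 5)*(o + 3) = o^2 - 2*o - 15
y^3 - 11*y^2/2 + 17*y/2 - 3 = (y - 3)*(y - 2)*(y - 1/2)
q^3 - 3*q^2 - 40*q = q*(q - 8)*(q + 5)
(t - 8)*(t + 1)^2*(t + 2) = t^4 - 4*t^3 - 27*t^2 - 38*t - 16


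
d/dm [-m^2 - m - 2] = -2*m - 1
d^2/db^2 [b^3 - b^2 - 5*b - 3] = 6*b - 2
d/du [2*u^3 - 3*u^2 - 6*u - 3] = 6*u^2 - 6*u - 6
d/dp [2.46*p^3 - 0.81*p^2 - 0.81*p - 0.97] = 7.38*p^2 - 1.62*p - 0.81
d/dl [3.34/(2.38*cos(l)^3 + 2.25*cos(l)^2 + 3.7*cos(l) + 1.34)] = (23.8476*cos(l)^2 + 15.03*cos(l) + 12.358)*sin(l)/(2.38*cos(l)^3 + 2.25*cos(l)^2 + 3.7*cos(l) + 1.34)^2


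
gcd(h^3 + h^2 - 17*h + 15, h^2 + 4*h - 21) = h - 3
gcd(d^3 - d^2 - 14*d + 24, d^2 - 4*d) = 1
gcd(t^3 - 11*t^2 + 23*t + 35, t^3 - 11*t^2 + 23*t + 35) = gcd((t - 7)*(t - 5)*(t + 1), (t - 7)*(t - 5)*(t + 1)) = t^3 - 11*t^2 + 23*t + 35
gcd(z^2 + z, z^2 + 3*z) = z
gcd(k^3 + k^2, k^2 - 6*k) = k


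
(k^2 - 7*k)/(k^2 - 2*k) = (k - 7)/(k - 2)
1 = 1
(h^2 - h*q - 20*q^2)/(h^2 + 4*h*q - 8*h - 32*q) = (h - 5*q)/(h - 8)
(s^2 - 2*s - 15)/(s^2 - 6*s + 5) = (s + 3)/(s - 1)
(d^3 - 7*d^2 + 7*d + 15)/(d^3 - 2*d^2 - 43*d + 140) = (d^2 - 2*d - 3)/(d^2 + 3*d - 28)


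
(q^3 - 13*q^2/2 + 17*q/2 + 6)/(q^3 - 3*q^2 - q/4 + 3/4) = 2*(q - 4)/(2*q - 1)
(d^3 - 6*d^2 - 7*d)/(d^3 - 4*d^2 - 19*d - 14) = d/(d + 2)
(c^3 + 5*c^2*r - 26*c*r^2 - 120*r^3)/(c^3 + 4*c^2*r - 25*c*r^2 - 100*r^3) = (c + 6*r)/(c + 5*r)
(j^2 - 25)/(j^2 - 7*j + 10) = (j + 5)/(j - 2)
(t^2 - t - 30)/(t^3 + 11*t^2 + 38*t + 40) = (t - 6)/(t^2 + 6*t + 8)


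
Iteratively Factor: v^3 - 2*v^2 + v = (v - 1)*(v^2 - v) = (v - 1)^2*(v)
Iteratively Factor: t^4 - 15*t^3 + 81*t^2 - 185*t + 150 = (t - 2)*(t^3 - 13*t^2 + 55*t - 75) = (t - 5)*(t - 2)*(t^2 - 8*t + 15) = (t - 5)^2*(t - 2)*(t - 3)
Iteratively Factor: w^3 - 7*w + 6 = (w + 3)*(w^2 - 3*w + 2) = (w - 1)*(w + 3)*(w - 2)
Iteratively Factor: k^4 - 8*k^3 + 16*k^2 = (k)*(k^3 - 8*k^2 + 16*k) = k*(k - 4)*(k^2 - 4*k) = k*(k - 4)^2*(k)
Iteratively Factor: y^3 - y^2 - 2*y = (y + 1)*(y^2 - 2*y) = (y - 2)*(y + 1)*(y)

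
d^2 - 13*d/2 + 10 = (d - 4)*(d - 5/2)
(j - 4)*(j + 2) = j^2 - 2*j - 8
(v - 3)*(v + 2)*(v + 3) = v^3 + 2*v^2 - 9*v - 18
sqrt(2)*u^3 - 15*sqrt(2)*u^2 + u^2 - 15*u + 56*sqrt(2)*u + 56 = (u - 8)*(u - 7)*(sqrt(2)*u + 1)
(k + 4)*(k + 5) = k^2 + 9*k + 20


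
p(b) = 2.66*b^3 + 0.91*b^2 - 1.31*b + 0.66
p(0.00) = 0.66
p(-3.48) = -95.86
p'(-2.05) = 28.49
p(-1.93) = -12.54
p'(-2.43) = 41.39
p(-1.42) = -3.26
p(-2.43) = -28.95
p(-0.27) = 1.03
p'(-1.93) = 24.90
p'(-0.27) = -1.22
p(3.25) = 97.33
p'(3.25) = 88.89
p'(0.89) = 6.63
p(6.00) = 600.12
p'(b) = 7.98*b^2 + 1.82*b - 1.31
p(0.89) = 2.09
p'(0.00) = -1.31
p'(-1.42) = 12.20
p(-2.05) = -15.75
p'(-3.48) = 89.00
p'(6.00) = 296.89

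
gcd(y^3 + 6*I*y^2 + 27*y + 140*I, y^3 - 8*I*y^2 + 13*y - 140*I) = y^2 - I*y + 20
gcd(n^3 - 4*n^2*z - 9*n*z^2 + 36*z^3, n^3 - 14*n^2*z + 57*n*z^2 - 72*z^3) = -n + 3*z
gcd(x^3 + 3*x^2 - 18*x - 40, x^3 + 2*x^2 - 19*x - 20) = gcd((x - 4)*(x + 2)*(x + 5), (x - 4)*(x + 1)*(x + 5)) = x^2 + x - 20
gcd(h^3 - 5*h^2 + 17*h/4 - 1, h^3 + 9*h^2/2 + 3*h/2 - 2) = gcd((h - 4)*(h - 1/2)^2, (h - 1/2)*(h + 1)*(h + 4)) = h - 1/2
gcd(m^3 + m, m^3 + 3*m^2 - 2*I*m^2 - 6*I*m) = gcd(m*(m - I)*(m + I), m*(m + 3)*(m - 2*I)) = m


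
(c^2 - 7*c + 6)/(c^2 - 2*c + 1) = (c - 6)/(c - 1)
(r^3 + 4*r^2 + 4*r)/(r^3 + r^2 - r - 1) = r*(r^2 + 4*r + 4)/(r^3 + r^2 - r - 1)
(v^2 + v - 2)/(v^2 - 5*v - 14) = (v - 1)/(v - 7)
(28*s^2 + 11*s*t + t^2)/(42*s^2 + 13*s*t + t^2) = (4*s + t)/(6*s + t)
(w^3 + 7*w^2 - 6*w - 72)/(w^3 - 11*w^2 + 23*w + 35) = (w^3 + 7*w^2 - 6*w - 72)/(w^3 - 11*w^2 + 23*w + 35)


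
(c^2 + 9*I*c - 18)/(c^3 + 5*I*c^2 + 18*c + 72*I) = 1/(c - 4*I)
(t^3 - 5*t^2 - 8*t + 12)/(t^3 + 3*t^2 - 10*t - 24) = (t^2 - 7*t + 6)/(t^2 + t - 12)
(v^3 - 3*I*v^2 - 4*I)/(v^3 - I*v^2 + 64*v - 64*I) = (v^3 - 3*I*v^2 - 4*I)/(v^3 - I*v^2 + 64*v - 64*I)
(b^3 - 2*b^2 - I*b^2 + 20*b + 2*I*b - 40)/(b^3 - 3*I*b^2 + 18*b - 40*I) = (b - 2)/(b - 2*I)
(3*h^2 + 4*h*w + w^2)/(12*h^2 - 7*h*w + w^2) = (3*h^2 + 4*h*w + w^2)/(12*h^2 - 7*h*w + w^2)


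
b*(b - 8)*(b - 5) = b^3 - 13*b^2 + 40*b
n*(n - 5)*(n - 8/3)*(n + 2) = n^4 - 17*n^3/3 - 2*n^2 + 80*n/3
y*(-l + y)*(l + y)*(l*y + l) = -l^3*y^2 - l^3*y + l*y^4 + l*y^3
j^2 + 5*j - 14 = (j - 2)*(j + 7)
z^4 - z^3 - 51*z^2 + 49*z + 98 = (z - 7)*(z - 2)*(z + 1)*(z + 7)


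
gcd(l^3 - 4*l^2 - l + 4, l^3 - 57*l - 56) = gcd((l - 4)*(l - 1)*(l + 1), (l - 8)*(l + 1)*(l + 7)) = l + 1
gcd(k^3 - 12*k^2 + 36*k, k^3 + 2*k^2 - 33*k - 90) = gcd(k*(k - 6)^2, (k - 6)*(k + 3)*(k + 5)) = k - 6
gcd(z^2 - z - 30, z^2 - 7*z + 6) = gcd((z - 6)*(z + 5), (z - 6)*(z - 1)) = z - 6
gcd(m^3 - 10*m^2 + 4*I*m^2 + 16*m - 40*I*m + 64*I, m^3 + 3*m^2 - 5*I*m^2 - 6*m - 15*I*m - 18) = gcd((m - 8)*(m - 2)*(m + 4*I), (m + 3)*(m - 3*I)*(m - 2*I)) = 1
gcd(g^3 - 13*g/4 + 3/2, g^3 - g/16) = 1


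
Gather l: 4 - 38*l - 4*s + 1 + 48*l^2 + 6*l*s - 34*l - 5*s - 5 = 48*l^2 + l*(6*s - 72) - 9*s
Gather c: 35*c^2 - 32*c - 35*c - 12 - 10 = 35*c^2 - 67*c - 22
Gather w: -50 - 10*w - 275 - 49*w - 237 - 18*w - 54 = -77*w - 616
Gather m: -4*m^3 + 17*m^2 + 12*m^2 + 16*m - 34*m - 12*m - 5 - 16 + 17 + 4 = -4*m^3 + 29*m^2 - 30*m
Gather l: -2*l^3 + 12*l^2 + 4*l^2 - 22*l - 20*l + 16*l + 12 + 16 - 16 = -2*l^3 + 16*l^2 - 26*l + 12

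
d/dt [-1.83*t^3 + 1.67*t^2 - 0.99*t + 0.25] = -5.49*t^2 + 3.34*t - 0.99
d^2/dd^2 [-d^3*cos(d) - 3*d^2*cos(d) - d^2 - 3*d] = d^3*cos(d) + 6*d^2*sin(d) + 3*d^2*cos(d) + 12*d*sin(d) - 6*d*cos(d) - 6*cos(d) - 2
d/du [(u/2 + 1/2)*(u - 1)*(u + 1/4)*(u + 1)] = 2*u^3 + 15*u^2/8 - 3*u/4 - 5/8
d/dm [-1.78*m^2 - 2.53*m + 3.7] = -3.56*m - 2.53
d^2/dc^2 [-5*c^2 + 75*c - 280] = -10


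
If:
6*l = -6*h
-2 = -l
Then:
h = -2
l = 2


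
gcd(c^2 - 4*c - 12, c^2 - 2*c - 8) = c + 2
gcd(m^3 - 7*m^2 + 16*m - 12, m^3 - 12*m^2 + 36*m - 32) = m^2 - 4*m + 4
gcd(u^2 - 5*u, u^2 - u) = u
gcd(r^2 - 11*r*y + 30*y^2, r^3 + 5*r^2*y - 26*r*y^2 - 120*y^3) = -r + 5*y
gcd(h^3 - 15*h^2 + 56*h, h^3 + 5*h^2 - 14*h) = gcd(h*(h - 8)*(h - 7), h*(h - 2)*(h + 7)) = h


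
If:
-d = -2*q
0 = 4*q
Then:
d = 0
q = 0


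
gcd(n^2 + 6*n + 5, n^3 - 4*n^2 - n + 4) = n + 1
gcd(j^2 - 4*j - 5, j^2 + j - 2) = 1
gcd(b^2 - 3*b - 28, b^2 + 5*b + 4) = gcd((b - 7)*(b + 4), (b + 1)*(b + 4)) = b + 4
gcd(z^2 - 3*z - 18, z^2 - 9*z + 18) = z - 6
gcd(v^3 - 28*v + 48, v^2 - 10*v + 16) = v - 2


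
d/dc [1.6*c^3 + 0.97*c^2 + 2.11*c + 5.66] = 4.8*c^2 + 1.94*c + 2.11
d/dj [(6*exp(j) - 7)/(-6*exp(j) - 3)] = -20*exp(j)/(3*(2*exp(j) + 1)^2)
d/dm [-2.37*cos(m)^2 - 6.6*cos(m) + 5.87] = (4.74*cos(m) + 6.6)*sin(m)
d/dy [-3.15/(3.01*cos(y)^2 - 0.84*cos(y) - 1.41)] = (2.646 - 18.963*cos(y))*sin(y)/(-3.01*cos(y)^2 + 0.84*cos(y) + 1.41)^2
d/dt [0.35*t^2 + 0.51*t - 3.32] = 0.7*t + 0.51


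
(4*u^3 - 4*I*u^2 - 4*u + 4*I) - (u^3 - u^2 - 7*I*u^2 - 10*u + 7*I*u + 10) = 3*u^3 + u^2 + 3*I*u^2 + 6*u - 7*I*u - 10 + 4*I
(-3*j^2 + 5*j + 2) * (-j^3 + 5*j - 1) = 3*j^5 - 5*j^4 - 17*j^3 + 28*j^2 + 5*j - 2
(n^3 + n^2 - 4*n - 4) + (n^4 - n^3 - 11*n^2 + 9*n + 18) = n^4 - 10*n^2 + 5*n + 14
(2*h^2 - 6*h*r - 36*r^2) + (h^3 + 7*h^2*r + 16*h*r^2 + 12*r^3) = h^3 + 7*h^2*r + 2*h^2 + 16*h*r^2 - 6*h*r + 12*r^3 - 36*r^2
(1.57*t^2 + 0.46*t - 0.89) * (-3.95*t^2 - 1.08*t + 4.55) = -6.2015*t^4 - 3.5126*t^3 + 10.1622*t^2 + 3.0542*t - 4.0495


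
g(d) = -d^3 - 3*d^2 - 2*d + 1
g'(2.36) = -32.87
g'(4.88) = -102.72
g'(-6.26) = -82.00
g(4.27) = -140.09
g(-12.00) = 1321.00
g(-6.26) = 141.27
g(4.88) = -196.42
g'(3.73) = -66.12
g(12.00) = -2183.00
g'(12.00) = -506.00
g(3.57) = -89.87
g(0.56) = -1.24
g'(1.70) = -20.87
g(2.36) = -33.57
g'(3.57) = -61.65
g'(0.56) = -6.30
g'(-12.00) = -362.00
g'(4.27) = -82.32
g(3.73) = -100.09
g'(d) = -3*d^2 - 6*d - 2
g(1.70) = -15.98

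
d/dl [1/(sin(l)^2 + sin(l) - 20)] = -(2*sin(l) + 1)*cos(l)/(sin(l)^2 + sin(l) - 20)^2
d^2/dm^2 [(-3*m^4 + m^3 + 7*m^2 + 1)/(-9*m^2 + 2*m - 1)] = 2*(243*m^6 - 162*m^5 + 117*m^4 - 169*m^3 - 30*m^2 + 51*m - 2)/(729*m^6 - 486*m^5 + 351*m^4 - 116*m^3 + 39*m^2 - 6*m + 1)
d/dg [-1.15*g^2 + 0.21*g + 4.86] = 0.21 - 2.3*g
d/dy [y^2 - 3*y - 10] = 2*y - 3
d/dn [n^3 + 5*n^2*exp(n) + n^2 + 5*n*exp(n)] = 5*n^2*exp(n) + 3*n^2 + 15*n*exp(n) + 2*n + 5*exp(n)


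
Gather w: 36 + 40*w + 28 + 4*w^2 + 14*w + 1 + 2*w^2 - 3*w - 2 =6*w^2 + 51*w + 63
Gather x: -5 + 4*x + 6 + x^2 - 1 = x^2 + 4*x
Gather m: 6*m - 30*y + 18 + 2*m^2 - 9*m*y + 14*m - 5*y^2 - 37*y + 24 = 2*m^2 + m*(20 - 9*y) - 5*y^2 - 67*y + 42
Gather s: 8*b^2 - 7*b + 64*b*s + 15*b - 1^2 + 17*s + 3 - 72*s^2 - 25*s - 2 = 8*b^2 + 8*b - 72*s^2 + s*(64*b - 8)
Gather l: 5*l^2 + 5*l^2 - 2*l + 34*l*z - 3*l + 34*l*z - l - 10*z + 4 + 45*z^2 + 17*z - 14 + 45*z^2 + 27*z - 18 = 10*l^2 + l*(68*z - 6) + 90*z^2 + 34*z - 28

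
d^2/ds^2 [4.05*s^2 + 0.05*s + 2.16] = 8.10000000000000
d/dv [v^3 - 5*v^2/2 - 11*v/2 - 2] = 3*v^2 - 5*v - 11/2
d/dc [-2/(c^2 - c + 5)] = 2*(2*c - 1)/(c^2 - c + 5)^2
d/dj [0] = 0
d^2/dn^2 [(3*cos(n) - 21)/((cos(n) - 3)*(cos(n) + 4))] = 3*(29*(1 - cos(n)^2)^2 - cos(n)^5 - 49*cos(n)^3 + 347*cos(n)^2 - 30*cos(n) - 187)/((cos(n) - 3)^3*(cos(n) + 4)^3)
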